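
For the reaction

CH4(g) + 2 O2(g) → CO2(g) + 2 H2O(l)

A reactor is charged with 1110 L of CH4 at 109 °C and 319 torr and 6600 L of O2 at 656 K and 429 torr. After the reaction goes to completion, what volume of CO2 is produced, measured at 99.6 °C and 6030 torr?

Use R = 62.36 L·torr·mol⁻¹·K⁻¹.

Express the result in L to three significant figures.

n(CH4) = PV/RT = (319 × 1110) / (62.36 × 382.15) = 14.86 mol
n(O2) = PV/RT = (429 × 6600) / (62.36 × 656) = 69.21 mol
For 14.86 mol CH4, stoichiometry requires (2/1) × 14.86 = 29.72 mol O2; 69.21 mol is available, so CH4 is limiting.
n(CO2) = (1/1) × 14.86 = 14.86 mol
V(CO2) = nRT/P = 14.86 × 62.36 × 372.75 / 6030 = 57.28 L

57.3 L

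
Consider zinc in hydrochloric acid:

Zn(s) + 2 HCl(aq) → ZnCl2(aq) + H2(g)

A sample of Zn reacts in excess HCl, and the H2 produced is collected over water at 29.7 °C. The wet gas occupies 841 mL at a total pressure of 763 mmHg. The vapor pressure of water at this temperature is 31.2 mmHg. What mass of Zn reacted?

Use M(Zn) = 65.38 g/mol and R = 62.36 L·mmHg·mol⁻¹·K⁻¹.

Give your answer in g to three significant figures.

2.13 g

P(H2) = 763 − 31.2 = 731.8 mmHg
n(H2) = PV/RT = (731.8 × 0.8410) / (62.36 × 302.85) = 0.03259 mol
n(Zn) = (1/1) × 0.03259 = 0.03259 mol
m(Zn) = 0.03259 × 65.38 = 2.131 g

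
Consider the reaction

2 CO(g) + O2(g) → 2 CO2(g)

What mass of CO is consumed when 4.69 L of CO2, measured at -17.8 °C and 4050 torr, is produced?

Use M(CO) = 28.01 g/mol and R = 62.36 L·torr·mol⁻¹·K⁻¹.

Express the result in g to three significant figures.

33.4 g

n(CO2) = PV/RT = (4050 × 4.69) / (62.36 × 255.35) = 1.193 mol
n(CO) = (2/2) × 1.193 = 1.193 mol
m(CO) = 1.193 × 28.01 = 33.42 g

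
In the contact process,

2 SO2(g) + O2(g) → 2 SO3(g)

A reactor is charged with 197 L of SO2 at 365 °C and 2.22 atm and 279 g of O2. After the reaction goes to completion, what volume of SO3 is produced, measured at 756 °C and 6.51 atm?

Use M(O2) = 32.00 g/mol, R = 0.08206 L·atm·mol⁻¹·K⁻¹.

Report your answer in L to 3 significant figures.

n(SO2) = PV/RT = (2.22 × 197) / (0.08206 × 638.15) = 8.352 mol
n(O2) = 279 / 32.00 = 8.719 mol
For 8.352 mol SO2, stoichiometry requires (1/2) × 8.352 = 4.176 mol O2; 8.719 mol is available, so SO2 is limiting.
n(SO3) = (2/2) × 8.352 = 8.352 mol
V(SO3) = nRT/P = 8.352 × 0.08206 × 1029.15 / 6.51 = 108.3 L

108 L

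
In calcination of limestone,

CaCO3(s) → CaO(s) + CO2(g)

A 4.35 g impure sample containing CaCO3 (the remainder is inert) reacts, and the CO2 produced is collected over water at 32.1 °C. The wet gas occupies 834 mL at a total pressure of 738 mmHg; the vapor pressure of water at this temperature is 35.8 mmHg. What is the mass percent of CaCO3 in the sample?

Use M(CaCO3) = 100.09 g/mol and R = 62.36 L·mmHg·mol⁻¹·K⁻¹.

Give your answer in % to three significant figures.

70.8 %

P(CO2) = 738 − 35.8 = 702.2 mmHg
n(CO2) = PV/RT = (702.2 × 0.8340) / (62.36 × 305.25) = 0.03077 mol
n(CaCO3) = (1/1) × 0.03077 = 0.03077 mol
m(CaCO3) = 0.03077 × 100.09 = 3.080 g
%CaCO3 = 3.080 / 4.35 × 100 = 70.80%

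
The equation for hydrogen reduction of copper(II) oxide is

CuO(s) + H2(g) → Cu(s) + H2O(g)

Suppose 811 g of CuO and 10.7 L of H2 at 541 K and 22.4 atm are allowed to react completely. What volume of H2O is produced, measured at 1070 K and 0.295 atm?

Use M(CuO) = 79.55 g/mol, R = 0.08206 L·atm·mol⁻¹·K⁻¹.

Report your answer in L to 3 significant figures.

n(CuO) = 811 / 79.55 = 10.19 mol
n(H2) = PV/RT = (22.4 × 10.7) / (0.08206 × 541) = 5.399 mol
For 10.19 mol CuO, stoichiometry requires (1/1) × 10.19 = 10.19 mol H2; 5.399 mol is available, so H2 is limiting.
n(H2O) = (1/1) × 5.399 = 5.399 mol
V(H2O) = nRT/P = 5.399 × 0.08206 × 1070 / 0.295 = 1607 L

1610 L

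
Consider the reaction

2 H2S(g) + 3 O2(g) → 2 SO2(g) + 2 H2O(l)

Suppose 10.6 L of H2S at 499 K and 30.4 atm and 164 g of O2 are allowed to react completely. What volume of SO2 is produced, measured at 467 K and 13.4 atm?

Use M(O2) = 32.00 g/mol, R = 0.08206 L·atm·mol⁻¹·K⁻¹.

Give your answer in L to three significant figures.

9.77 L

n(H2S) = PV/RT = (30.4 × 10.6) / (0.08206 × 499) = 7.870 mol
n(O2) = 164 / 32.00 = 5.125 mol
For 7.870 mol H2S, stoichiometry requires (3/2) × 7.870 = 11.80 mol O2; 5.125 mol is available, so O2 is limiting.
n(SO2) = (2/3) × 5.125 = 3.417 mol
V(SO2) = nRT/P = 3.417 × 0.08206 × 467 / 13.4 = 9.772 L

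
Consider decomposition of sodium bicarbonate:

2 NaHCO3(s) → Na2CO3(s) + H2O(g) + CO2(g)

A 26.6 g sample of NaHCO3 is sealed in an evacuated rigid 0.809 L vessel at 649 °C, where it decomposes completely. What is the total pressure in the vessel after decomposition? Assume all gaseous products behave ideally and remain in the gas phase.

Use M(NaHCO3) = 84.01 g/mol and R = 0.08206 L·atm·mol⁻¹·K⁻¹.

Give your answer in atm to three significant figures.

29.6 atm

n(NaHCO3) = 26.6 / 84.01 = 0.3166 mol
n(gas produced) = (2/2) × 0.3166 = 0.3166 mol
P = nRT/V = 0.3166 × 0.08206 × 922.15 / 0.809 = 29.61 atm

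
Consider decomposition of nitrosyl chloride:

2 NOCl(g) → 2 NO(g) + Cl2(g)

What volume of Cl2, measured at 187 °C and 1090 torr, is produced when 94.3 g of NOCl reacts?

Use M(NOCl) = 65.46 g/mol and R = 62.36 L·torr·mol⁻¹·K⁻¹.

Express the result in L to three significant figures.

n(NOCl) = 94.30 / 65.46 = 1.441 mol
n(Cl2) = (1/2) × 1.441 = 0.7205 mol
V = nRT/P = 0.7205 × 62.36 × 460.15 / 1090 = 18.97 L

19.0 L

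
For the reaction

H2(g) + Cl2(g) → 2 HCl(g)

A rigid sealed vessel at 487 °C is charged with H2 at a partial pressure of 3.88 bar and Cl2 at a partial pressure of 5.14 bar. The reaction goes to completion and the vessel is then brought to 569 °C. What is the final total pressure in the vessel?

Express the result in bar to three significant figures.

9.99 bar

At constant V, partial pressures at 487 °C are proportional to moles, so apply stoichiometry directly to pressures.
P(Cl2) required for 3.88 bar of H2 = (1/1) × 3.88 = 3.880 bar; available 5.14 bar, so H2 is limiting.
P(Cl2) remaining = 5.14 − (1/1) × 3.88 = 1.260 bar
P(gaseous products) = (2)/1 × 3.88 = 7.760 bar
P_total at 487 °C = 1.260 + 7.760 = 9.020 bar
Scaling to 569 °C: P = 9.020 × 842.15/760.15 = 9.993 bar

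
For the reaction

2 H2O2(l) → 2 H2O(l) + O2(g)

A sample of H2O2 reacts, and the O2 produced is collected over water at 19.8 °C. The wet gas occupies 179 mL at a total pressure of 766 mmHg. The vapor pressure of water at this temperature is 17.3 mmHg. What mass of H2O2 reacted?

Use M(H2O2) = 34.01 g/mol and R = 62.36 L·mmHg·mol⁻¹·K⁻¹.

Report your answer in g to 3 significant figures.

P(O2) = 766 − 17.3 = 748.7 mmHg
n(O2) = PV/RT = (748.7 × 0.1790) / (62.36 × 292.95) = 0.007336 mol
n(H2O2) = (2/1) × 0.007336 = 0.01467 mol
m(H2O2) = 0.01467 × 34.01 = 0.4989 g

0.499 g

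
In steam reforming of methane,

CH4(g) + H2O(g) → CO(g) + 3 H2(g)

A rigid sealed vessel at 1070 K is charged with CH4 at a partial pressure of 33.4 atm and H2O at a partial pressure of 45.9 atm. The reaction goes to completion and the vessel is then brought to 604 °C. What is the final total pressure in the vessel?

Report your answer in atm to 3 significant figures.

120 atm

With V and T fixed, P_i ∝ n_i, so the mole ratios apply directly to partial pressures at 1070 K.
P(H2O) required for 33.4 atm of CH4 = (1/1) × 33.4 = 33.40 atm; available 45.9 atm, so CH4 is limiting.
P(H2O) remaining = 45.9 − (1/1) × 33.4 = 12.50 atm
P(gaseous products) = (1+3)/1 × 33.4 = 133.6 atm
P_total at 1070 K = 12.50 + 133.6 = 146.1 atm
Scaling to 604 °C: P = 146.1 × 877.15/1070 = 119.8 atm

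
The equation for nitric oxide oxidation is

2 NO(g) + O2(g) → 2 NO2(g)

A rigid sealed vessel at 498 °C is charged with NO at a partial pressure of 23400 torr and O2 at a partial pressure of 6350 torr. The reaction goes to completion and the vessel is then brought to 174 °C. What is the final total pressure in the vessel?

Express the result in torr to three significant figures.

Because the vessel is rigid and T is held at 498 °C, work the stoichiometry in partial pressures (P_i = n_iRT/V).
P(O2) required for 23400 torr of NO = (1/2) × 23400 = 11700 torr; available 6350 torr, so O2 is limiting.
P(NO) remaining = 23400 − (2/1) × 6350 = 10700 torr
P(gaseous products) = (2)/1 × 6350 = 12700 torr
P_total at 498 °C = 10700 + 12700 = 23400 torr
Scaling to 174 °C: P = 23400 × 447.15/771.15 = 13570 torr

13600 torr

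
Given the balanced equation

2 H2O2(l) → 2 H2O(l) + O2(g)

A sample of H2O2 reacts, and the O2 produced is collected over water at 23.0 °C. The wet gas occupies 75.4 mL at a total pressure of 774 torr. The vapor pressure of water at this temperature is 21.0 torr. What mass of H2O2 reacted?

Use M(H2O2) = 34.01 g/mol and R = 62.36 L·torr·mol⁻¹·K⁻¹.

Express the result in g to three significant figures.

P(O2) = 774 − 21.0 = 753.0 torr
n(O2) = PV/RT = (753.0 × 0.07540) / (62.36 × 296.15) = 0.003074 mol
n(H2O2) = (2/1) × 0.003074 = 0.006148 mol
m(H2O2) = 0.006148 × 34.01 = 0.2091 g

0.209 g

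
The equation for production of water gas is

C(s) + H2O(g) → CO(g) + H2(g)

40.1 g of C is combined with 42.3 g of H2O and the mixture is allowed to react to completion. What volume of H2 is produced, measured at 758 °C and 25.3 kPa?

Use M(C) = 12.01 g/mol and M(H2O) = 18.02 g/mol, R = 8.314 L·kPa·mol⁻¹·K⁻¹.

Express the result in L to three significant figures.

n(C) = 40.1 / 12.01 = 3.339 mol
n(H2O) = 42.3 / 18.02 = 2.347 mol
For 3.339 mol C, stoichiometry requires (1/1) × 3.339 = 3.339 mol H2O; 2.347 mol is available, so H2O is limiting.
n(H2) = (1/1) × 2.347 = 2.347 mol
V(H2) = nRT/P = 2.347 × 8.314 × 1031.15 / 25.3 = 795.3 L

795 L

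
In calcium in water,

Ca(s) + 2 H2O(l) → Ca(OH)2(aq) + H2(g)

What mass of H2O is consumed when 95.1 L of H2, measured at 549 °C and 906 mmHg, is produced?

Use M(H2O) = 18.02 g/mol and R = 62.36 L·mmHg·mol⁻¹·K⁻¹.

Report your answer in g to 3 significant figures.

n(H2) = PV/RT = (906 × 95.1) / (62.36 × 822.15) = 1.681 mol
n(H2O) = (2/1) × 1.681 = 3.362 mol
m(H2O) = 3.362 × 18.02 = 60.58 g

60.6 g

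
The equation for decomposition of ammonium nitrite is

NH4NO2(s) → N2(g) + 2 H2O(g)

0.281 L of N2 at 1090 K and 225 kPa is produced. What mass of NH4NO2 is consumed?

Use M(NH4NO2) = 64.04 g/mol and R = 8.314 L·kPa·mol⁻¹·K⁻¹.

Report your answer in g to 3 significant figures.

n(N2) = PV/RT = (225 × 0.281) / (8.314 × 1090) = 0.006977 mol
n(NH4NO2) = (1/1) × 0.006977 = 0.006977 mol
m(NH4NO2) = 0.006977 × 64.04 = 0.4468 g

0.447 g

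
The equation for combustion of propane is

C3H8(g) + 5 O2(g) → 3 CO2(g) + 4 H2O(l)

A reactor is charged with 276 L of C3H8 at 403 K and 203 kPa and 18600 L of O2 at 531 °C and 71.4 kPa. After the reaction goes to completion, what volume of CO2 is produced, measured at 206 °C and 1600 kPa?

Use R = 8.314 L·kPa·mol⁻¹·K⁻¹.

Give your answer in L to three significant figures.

n(C3H8) = PV/RT = (203 × 276) / (8.314 × 403) = 16.72 mol
n(O2) = PV/RT = (71.4 × 18600) / (8.314 × 804.15) = 198.6 mol
For 16.72 mol C3H8, stoichiometry requires (5/1) × 16.72 = 83.60 mol O2; 198.6 mol is available, so C3H8 is limiting.
n(CO2) = (3/1) × 16.72 = 50.16 mol
V(CO2) = nRT/P = 50.16 × 8.314 × 479.15 / 1600 = 124.9 L

125 L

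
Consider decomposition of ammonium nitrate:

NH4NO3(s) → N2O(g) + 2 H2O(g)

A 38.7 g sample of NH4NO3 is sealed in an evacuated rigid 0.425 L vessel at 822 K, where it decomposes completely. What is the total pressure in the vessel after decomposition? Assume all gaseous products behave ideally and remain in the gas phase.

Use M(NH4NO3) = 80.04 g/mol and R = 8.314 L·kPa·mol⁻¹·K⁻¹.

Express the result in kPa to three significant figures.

n(NH4NO3) = 38.7 / 80.04 = 0.4835 mol
n(gas produced) = (3/1) × 0.4835 = 1.450 mol
P = nRT/V = 1.450 × 8.314 × 822 / 0.425 = 23320 kPa

23300 kPa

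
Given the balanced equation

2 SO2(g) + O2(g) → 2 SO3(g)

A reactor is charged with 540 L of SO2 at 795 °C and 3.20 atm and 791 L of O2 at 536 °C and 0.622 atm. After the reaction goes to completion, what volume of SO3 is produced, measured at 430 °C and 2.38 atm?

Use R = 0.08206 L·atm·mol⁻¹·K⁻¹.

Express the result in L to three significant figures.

n(SO2) = PV/RT = (3.20 × 540) / (0.08206 × 1068.15) = 19.71 mol
n(O2) = PV/RT = (0.622 × 791) / (0.08206 × 809.15) = 7.410 mol
For 19.71 mol SO2, stoichiometry requires (1/2) × 19.71 = 9.855 mol O2; 7.410 mol is available, so O2 is limiting.
n(SO3) = (2/1) × 7.410 = 14.82 mol
V(SO3) = nRT/P = 14.82 × 0.08206 × 703.15 / 2.38 = 359.3 L

359 L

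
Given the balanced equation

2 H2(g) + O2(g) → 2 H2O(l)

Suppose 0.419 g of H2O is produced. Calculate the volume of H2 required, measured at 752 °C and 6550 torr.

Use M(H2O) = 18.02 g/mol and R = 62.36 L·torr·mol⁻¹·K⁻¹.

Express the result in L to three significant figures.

n(H2O) = 0.4190 / 18.02 = 0.02325 mol
n(H2) = (2/2) × 0.02325 = 0.02325 mol
V = nRT/P = 0.02325 × 62.36 × 1025.15 / 6550 = 0.2269 L

0.227 L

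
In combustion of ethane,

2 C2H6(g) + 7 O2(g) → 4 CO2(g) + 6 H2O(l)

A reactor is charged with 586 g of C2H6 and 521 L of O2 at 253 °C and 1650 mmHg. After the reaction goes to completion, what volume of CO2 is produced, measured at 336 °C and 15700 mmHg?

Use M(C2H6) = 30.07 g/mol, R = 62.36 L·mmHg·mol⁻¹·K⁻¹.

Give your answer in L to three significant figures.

36.2 L

n(C2H6) = 586 / 30.07 = 19.49 mol
n(O2) = PV/RT = (1650 × 521) / (62.36 × 526.15) = 26.20 mol
For 19.49 mol C2H6, stoichiometry requires (7/2) × 19.49 = 68.21 mol O2; 26.20 mol is available, so O2 is limiting.
n(CO2) = (4/7) × 26.20 = 14.97 mol
V(CO2) = nRT/P = 14.97 × 62.36 × 609.15 / 15700 = 36.22 L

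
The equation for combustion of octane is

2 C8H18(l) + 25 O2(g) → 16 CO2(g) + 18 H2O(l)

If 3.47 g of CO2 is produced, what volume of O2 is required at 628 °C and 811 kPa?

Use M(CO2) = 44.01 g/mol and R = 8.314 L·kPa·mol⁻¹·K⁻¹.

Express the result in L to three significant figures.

n(CO2) = 3.470 / 44.01 = 0.07885 mol
n(O2) = (25/16) × 0.07885 = 0.1232 mol
V = nRT/P = 0.1232 × 8.314 × 901.15 / 811 = 1.138 L

1.14 L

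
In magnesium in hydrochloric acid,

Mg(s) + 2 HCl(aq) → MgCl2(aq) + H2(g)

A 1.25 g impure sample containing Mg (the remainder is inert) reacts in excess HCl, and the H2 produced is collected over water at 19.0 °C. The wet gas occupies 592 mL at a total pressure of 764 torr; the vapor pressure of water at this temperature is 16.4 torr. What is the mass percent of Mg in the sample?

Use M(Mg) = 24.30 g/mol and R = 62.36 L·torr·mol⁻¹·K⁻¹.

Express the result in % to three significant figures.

P(H2) = 764 − 16.4 = 747.6 torr
n(H2) = PV/RT = (747.6 × 0.5920) / (62.36 × 292.15) = 0.02429 mol
n(Mg) = (1/1) × 0.02429 = 0.02429 mol
m(Mg) = 0.02429 × 24.30 = 0.5902 g
%Mg = 0.5902 / 1.25 × 100 = 47.22%

47.2 %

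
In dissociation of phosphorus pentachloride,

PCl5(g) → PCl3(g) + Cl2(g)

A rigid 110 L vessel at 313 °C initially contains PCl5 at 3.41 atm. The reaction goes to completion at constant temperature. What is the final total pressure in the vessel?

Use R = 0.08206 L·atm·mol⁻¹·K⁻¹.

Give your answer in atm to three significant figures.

6.82 atm

Rigid vessel, constant T ⇒ P scales with total gas moles (1 → 2).
P_final = (2/1) × 3.41 = 6.820 atm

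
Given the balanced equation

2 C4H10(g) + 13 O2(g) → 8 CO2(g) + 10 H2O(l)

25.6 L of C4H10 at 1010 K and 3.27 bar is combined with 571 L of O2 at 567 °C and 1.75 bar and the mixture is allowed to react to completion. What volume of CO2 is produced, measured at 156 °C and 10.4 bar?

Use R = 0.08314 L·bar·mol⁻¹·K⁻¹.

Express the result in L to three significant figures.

13.7 L

n(C4H10) = PV/RT = (3.27 × 25.6) / (0.08314 × 1010) = 0.9969 mol
n(O2) = PV/RT = (1.75 × 571) / (0.08314 × 840.15) = 14.31 mol
For 0.9969 mol C4H10, stoichiometry requires (13/2) × 0.9969 = 6.480 mol O2; 14.31 mol is available, so C4H10 is limiting.
n(CO2) = (8/2) × 0.9969 = 3.988 mol
V(CO2) = nRT/P = 3.988 × 0.08314 × 429.15 / 10.4 = 13.68 L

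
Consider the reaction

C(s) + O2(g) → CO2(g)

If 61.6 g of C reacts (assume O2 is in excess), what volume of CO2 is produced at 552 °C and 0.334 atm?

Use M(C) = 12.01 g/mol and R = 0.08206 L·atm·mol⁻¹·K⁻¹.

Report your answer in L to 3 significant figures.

1040 L

n(C) = 61.60 / 12.01 = 5.129 mol
n(CO2) = (1/1) × 5.129 = 5.129 mol
V = nRT/P = 5.129 × 0.08206 × 825.15 / 0.334 = 1040 L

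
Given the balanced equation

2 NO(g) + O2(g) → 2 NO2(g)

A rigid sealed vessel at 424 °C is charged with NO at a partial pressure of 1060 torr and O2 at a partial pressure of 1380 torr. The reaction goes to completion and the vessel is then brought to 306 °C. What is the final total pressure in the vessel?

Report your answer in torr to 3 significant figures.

With V and T fixed, P_i ∝ n_i, so the mole ratios apply directly to partial pressures at 424 °C.
P(O2) required for 1060 torr of NO = (1/2) × 1060 = 530.0 torr; available 1380 torr, so NO is limiting.
P(O2) remaining = 1380 − (1/2) × 1060 = 850.0 torr
P(gaseous products) = (2)/2 × 1060 = 1060 torr
P_total at 424 °C = 850.0 + 1060 = 1910 torr
Scaling to 306 °C: P = 1910 × 579.15/697.15 = 1587 torr

1590 torr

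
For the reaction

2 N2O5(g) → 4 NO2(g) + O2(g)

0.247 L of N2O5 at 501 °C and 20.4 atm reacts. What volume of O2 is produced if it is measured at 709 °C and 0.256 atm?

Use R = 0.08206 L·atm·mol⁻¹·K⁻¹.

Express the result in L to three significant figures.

12.5 L

n(N2O5) = PV/RT = (20.4 × 0.247) / (0.08206 × 774.15) = 0.07932 mol
n(O2) = (1/2) × 0.07932 = 0.03966 mol
V = nRT/P = 0.03966 × 0.08206 × 982.15 / 0.256 = 12.49 L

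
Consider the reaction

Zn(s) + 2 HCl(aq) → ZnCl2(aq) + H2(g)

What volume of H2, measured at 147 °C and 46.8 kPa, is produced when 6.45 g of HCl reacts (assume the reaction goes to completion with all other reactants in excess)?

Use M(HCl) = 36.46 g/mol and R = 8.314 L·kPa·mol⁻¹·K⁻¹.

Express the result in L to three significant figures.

6.60 L

n(HCl) = 6.450 / 36.46 = 0.1769 mol
n(H2) = (1/2) × 0.1769 = 0.08845 mol
V = nRT/P = 0.08845 × 8.314 × 420.15 / 46.8 = 6.602 L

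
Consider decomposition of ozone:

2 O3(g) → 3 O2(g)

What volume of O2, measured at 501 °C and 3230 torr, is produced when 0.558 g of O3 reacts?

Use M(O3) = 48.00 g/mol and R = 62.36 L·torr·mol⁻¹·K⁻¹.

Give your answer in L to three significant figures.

n(O3) = 0.5580 / 48.00 = 0.01163 mol
n(O2) = (3/2) × 0.01163 = 0.01744 mol
V = nRT/P = 0.01744 × 62.36 × 774.15 / 3230 = 0.2607 L

0.261 L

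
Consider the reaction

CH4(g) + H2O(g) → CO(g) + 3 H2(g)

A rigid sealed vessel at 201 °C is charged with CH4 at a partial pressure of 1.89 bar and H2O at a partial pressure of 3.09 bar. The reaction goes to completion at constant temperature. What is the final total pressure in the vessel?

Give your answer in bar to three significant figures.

With V and T fixed, P_i ∝ n_i, so the mole ratios apply directly to partial pressures at 201 °C.
P(H2O) required for 1.89 bar of CH4 = (1/1) × 1.89 = 1.890 bar; available 3.09 bar, so CH4 is limiting.
P(H2O) remaining = 3.09 − (1/1) × 1.89 = 1.200 bar
P(gaseous products) = (1+3)/1 × 1.89 = 7.560 bar
P_total at 201 °C = 1.200 + 7.560 = 8.760 bar

8.76 bar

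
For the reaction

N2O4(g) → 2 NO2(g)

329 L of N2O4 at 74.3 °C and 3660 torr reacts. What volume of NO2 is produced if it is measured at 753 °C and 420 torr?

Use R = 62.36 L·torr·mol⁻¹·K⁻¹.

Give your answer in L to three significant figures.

n(N2O4) = PV/RT = (3660 × 329) / (62.36 × 347.45) = 55.57 mol
n(NO2) = (2/1) × 55.57 = 111.1 mol
V = nRT/P = 111.1 × 62.36 × 1026.15 / 420 = 16930 L

16900 L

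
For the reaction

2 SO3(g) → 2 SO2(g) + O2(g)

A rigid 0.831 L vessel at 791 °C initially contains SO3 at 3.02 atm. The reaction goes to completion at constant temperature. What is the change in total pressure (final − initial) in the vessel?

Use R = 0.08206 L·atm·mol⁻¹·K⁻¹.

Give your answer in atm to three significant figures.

Since T and V are fixed, P_final/P_initial = n_final/n_initial = 3/2.
P_final = (3/2) × 3.02 = 4.530 atm; ΔP = 4.530 − 3.02 = 1.510 atm

1.51 atm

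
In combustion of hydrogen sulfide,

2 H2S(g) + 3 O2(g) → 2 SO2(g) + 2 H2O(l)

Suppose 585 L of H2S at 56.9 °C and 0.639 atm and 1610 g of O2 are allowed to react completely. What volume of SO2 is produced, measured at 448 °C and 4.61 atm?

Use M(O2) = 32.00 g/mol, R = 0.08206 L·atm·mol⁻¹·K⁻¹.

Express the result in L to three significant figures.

n(H2S) = PV/RT = (0.639 × 585) / (0.08206 × 330.05) = 13.80 mol
n(O2) = 1610 / 32.00 = 50.31 mol
For 13.80 mol H2S, stoichiometry requires (3/2) × 13.80 = 20.70 mol O2; 50.31 mol is available, so H2S is limiting.
n(SO2) = (2/2) × 13.80 = 13.80 mol
V(SO2) = nRT/P = 13.80 × 0.08206 × 721.15 / 4.61 = 177.1 L

177 L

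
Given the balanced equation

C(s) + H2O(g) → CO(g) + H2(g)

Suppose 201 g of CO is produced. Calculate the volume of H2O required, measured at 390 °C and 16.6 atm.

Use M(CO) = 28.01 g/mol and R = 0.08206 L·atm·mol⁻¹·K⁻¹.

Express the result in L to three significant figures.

n(CO) = 201.0 / 28.01 = 7.176 mol
n(H2O) = (1/1) × 7.176 = 7.176 mol
V = nRT/P = 7.176 × 0.08206 × 663.15 / 16.6 = 23.52 L

23.5 L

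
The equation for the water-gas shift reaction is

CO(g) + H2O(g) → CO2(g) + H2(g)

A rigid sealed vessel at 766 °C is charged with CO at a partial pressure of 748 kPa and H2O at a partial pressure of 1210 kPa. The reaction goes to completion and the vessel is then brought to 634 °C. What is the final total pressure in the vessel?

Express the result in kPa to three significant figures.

1710 kPa

With V and T fixed, P_i ∝ n_i, so the mole ratios apply directly to partial pressures at 766 °C.
P(H2O) required for 748 kPa of CO = (1/1) × 748 = 748.0 kPa; available 1210 kPa, so CO is limiting.
P(H2O) remaining = 1210 − (1/1) × 748 = 462.0 kPa
P(gaseous products) = (1+1)/1 × 748 = 1496 kPa
P_total at 766 °C = 462.0 + 1496 = 1958 kPa
Scaling to 634 °C: P = 1958 × 907.15/1039.15 = 1709 kPa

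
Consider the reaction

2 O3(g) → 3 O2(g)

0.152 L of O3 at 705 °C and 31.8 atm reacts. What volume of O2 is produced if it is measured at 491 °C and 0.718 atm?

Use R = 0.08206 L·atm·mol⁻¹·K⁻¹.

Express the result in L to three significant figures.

n(O3) = PV/RT = (31.8 × 0.152) / (0.08206 × 978.15) = 0.06022 mol
n(O2) = (3/2) × 0.06022 = 0.09033 mol
V = nRT/P = 0.09033 × 0.08206 × 764.15 / 0.718 = 7.889 L

7.89 L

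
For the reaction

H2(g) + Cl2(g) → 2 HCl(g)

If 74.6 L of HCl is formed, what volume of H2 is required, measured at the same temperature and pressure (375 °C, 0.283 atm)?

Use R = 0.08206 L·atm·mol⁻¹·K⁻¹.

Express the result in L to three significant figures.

At constant T and P, gas volumes are in the mole ratio: V(H2) = (1/2) × 74.6 = 37.30 L

37.3 L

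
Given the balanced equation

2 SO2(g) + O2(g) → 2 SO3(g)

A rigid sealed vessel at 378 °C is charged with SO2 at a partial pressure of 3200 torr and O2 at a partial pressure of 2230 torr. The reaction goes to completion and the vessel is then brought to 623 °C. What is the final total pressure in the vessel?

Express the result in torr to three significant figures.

5270 torr

Because the vessel is rigid and T is held at 378 °C, work the stoichiometry in partial pressures (P_i = n_iRT/V).
P(O2) required for 3200 torr of SO2 = (1/2) × 3200 = 1600 torr; available 2230 torr, so SO2 is limiting.
P(O2) remaining = 2230 − (1/2) × 3200 = 630.0 torr
P(gaseous products) = (2)/2 × 3200 = 3200 torr
P_total at 378 °C = 630.0 + 3200 = 3830 torr
Scaling to 623 °C: P = 3830 × 896.15/651.15 = 5271 torr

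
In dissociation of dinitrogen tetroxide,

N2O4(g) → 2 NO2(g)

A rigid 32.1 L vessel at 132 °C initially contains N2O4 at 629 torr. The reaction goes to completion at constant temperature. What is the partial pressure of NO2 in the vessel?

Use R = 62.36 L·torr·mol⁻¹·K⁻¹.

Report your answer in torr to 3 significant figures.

n(N2O4)₀ = PV/RT = (629 × 32.1) / (62.36 × 405.15) = 0.7992 mol
n(NO2) = (2/1) × 0.7992 = 1.598 mol
P(NO2) = nRT/V = 1.598 × 62.36 × 405.15 / 32.1 = 1258 torr

1260 torr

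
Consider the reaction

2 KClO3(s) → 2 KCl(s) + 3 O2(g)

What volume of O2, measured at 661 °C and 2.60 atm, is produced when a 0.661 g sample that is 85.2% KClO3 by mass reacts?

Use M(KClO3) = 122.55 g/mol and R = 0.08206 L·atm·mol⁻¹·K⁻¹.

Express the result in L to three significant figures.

0.203 L

mass of KClO3 = 0.661 × 85.2/100 = 0.5632 g
n(KClO3) = 0.5632 / 122.55 = 0.004596 mol
n(O2) = (3/2) × 0.004596 = 0.006894 mol
V = nRT/P = 0.006894 × 0.08206 × 934.15 / 2.60 = 0.2033 L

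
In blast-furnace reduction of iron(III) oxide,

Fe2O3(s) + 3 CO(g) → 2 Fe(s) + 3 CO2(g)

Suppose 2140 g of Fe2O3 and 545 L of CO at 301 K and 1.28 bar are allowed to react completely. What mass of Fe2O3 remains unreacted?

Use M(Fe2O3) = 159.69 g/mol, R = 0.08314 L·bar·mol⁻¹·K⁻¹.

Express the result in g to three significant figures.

n(Fe2O3) = 2140 / 159.69 = 13.40 mol
n(CO) = PV/RT = (1.28 × 545) / (0.08314 × 301) = 27.88 mol
For 13.40 mol Fe2O3, stoichiometry requires (3/1) × 13.40 = 40.20 mol CO; 27.88 mol is available, so CO is limiting.
n(Fe2O3) consumed = (1/3) × 27.88 = 9.293 mol; remaining = 13.40 − 9.293 = 4.107 mol
m(Fe2O3) = 4.107 × 159.69 = 655.8 g

656 g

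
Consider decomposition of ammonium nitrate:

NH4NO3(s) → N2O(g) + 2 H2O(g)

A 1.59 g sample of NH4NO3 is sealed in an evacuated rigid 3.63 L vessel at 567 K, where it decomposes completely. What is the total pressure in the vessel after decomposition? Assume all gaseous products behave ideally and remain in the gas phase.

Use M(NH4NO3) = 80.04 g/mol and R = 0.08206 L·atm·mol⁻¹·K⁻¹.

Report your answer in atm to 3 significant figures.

0.764 atm

n(NH4NO3) = 1.59 / 80.04 = 0.01987 mol
n(gas produced) = (3/1) × 0.01987 = 0.05961 mol
P = nRT/V = 0.05961 × 0.08206 × 567 / 3.63 = 0.7641 atm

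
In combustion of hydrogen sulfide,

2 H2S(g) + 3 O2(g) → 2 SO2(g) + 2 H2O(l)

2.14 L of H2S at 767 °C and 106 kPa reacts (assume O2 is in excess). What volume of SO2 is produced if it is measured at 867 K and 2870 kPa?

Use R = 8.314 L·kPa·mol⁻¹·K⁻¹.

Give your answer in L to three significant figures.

n(H2S) = PV/RT = (106 × 2.14) / (8.314 × 1040.15) = 0.02623 mol
n(SO2) = (2/2) × 0.02623 = 0.02623 mol
V = nRT/P = 0.02623 × 8.314 × 867 / 2870 = 0.06588 L

0.0659 L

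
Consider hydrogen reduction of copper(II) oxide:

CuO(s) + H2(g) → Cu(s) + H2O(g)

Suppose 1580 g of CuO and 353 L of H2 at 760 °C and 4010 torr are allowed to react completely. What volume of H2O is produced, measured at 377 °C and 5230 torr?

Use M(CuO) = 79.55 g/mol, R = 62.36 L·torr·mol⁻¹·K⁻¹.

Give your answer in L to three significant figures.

154 L

n(CuO) = 1580 / 79.55 = 19.86 mol
n(H2) = PV/RT = (4010 × 353) / (62.36 × 1033.15) = 21.97 mol
For 19.86 mol CuO, stoichiometry requires (1/1) × 19.86 = 19.86 mol H2; 21.97 mol is available, so CuO is limiting.
n(H2O) = (1/1) × 19.86 = 19.86 mol
V(H2O) = nRT/P = 19.86 × 62.36 × 650.15 / 5230 = 154.0 L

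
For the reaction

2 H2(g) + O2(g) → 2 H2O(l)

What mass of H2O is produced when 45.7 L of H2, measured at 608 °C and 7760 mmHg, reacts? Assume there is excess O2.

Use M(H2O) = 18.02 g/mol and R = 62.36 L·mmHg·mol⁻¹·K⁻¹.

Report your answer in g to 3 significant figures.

116 g

n(H2) = PV/RT = (7760 × 45.7) / (62.36 × 881.15) = 6.454 mol
n(H2O) = (2/2) × 6.454 = 6.454 mol
m(H2O) = 6.454 × 18.02 = 116.3 g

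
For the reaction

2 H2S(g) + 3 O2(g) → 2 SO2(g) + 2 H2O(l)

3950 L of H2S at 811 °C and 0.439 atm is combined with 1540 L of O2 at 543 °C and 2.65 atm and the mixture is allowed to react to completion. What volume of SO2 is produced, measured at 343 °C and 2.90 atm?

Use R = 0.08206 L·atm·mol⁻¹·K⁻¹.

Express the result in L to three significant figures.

n(H2S) = PV/RT = (0.439 × 3950) / (0.08206 × 1084.15) = 19.49 mol
n(O2) = PV/RT = (2.65 × 1540) / (0.08206 × 816.15) = 60.93 mol
For 19.49 mol H2S, stoichiometry requires (3/2) × 19.49 = 29.23 mol O2; 60.93 mol is available, so H2S is limiting.
n(SO2) = (2/2) × 19.49 = 19.49 mol
V(SO2) = nRT/P = 19.49 × 0.08206 × 616.15 / 2.90 = 339.8 L

340 L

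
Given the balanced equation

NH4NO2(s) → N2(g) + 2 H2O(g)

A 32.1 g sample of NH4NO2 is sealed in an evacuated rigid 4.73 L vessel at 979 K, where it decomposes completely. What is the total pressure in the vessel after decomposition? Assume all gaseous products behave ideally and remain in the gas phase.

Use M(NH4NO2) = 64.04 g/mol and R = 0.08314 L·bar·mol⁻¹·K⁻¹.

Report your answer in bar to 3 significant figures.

n(NH4NO2) = 32.1 / 64.04 = 0.5012 mol
n(gas produced) = (3/1) × 0.5012 = 1.504 mol
P = nRT/V = 1.504 × 0.08314 × 979 / 4.73 = 25.88 bar

25.9 bar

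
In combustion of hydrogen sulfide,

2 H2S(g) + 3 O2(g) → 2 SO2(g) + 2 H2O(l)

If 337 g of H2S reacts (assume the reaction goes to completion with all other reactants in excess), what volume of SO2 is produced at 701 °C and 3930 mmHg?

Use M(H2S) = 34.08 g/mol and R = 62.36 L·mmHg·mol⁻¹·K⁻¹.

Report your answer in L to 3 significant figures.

153 L

n(H2S) = 337.0 / 34.08 = 9.888 mol
n(SO2) = (2/2) × 9.888 = 9.888 mol
V = nRT/P = 9.888 × 62.36 × 974.15 / 3930 = 152.8 L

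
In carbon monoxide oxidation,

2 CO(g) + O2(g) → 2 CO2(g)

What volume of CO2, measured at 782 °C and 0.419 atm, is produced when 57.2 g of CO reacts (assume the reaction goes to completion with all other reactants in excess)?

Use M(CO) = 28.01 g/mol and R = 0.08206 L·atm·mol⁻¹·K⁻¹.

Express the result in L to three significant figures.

n(CO) = 57.20 / 28.01 = 2.042 mol
n(CO2) = (2/2) × 2.042 = 2.042 mol
V = nRT/P = 2.042 × 0.08206 × 1055.15 / 0.419 = 422.0 L

422 L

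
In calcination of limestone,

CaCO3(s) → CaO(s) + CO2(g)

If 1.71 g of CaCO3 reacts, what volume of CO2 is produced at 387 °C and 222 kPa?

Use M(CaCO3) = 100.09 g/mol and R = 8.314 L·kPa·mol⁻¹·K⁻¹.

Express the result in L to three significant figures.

n(CaCO3) = 1.710 / 100.09 = 0.01708 mol
n(CO2) = (1/1) × 0.01708 = 0.01708 mol
V = nRT/P = 0.01708 × 8.314 × 660.15 / 222 = 0.4223 L

0.422 L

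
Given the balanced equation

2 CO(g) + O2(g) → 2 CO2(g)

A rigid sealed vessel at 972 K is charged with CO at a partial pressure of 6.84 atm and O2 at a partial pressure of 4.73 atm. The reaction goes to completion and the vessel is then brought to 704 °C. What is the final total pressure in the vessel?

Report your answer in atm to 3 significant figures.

8.19 atm

With V and T fixed, P_i ∝ n_i, so the mole ratios apply directly to partial pressures at 972 K.
P(O2) required for 6.84 atm of CO = (1/2) × 6.84 = 3.420 atm; available 4.73 atm, so CO is limiting.
P(O2) remaining = 4.73 − (1/2) × 6.84 = 1.310 atm
P(gaseous products) = (2)/2 × 6.84 = 6.840 atm
P_total at 972 K = 1.310 + 6.840 = 8.150 atm
Scaling to 704 °C: P = 8.150 × 977.15/972 = 8.193 atm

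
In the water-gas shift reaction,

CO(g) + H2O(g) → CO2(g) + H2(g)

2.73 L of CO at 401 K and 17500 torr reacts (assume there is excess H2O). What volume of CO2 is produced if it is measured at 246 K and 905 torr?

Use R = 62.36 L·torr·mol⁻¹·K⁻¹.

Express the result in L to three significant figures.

32.4 L

n(CO) = PV/RT = (17500 × 2.73) / (62.36 × 401) = 1.911 mol
n(CO2) = (1/1) × 1.911 = 1.911 mol
V = nRT/P = 1.911 × 62.36 × 246 / 905 = 32.39 L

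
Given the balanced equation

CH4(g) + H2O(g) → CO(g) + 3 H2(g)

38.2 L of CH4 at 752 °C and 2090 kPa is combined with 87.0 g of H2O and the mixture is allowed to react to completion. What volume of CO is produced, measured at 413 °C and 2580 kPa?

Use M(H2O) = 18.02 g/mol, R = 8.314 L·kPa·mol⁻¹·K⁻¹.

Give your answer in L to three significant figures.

10.7 L

n(CH4) = PV/RT = (2090 × 38.2) / (8.314 × 1025.15) = 9.367 mol
n(H2O) = 87.0 / 18.02 = 4.828 mol
For 9.367 mol CH4, stoichiometry requires (1/1) × 9.367 = 9.367 mol H2O; 4.828 mol is available, so H2O is limiting.
n(CO) = (1/1) × 4.828 = 4.828 mol
V(CO) = nRT/P = 4.828 × 8.314 × 686.15 / 2580 = 10.68 L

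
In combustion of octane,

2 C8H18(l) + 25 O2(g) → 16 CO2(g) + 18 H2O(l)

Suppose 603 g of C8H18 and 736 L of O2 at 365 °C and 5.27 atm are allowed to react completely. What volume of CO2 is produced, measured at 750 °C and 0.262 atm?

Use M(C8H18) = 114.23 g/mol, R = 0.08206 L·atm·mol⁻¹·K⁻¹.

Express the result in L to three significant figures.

n(C8H18) = 603 / 114.23 = 5.279 mol
n(O2) = PV/RT = (5.27 × 736) / (0.08206 × 638.15) = 74.07 mol
For 5.279 mol C8H18, stoichiometry requires (25/2) × 5.279 = 65.99 mol O2; 74.07 mol is available, so C8H18 is limiting.
n(CO2) = (16/2) × 5.279 = 42.23 mol
V(CO2) = nRT/P = 42.23 × 0.08206 × 1023.15 / 0.262 = 13530 L

13500 L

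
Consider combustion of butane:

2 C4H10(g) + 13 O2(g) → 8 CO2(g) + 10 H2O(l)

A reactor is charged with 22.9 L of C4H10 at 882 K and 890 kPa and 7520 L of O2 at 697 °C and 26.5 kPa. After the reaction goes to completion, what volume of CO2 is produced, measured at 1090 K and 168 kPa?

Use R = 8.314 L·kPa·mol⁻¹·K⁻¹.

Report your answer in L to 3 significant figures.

600 L

n(C4H10) = PV/RT = (890 × 22.9) / (8.314 × 882) = 2.779 mol
n(O2) = PV/RT = (26.5 × 7520) / (8.314 × 970.15) = 24.71 mol
For 2.779 mol C4H10, stoichiometry requires (13/2) × 2.779 = 18.06 mol O2; 24.71 mol is available, so C4H10 is limiting.
n(CO2) = (8/2) × 2.779 = 11.12 mol
V(CO2) = nRT/P = 11.12 × 8.314 × 1090 / 168 = 599.8 L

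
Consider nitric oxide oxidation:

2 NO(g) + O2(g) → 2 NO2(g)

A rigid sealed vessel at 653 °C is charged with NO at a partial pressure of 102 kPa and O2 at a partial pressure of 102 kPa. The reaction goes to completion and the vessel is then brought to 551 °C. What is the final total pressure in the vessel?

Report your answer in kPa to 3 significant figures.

At constant V, partial pressures at 653 °C are proportional to moles, so apply stoichiometry directly to pressures.
P(O2) required for 102 kPa of NO = (1/2) × 102 = 51.00 kPa; available 102 kPa, so NO is limiting.
P(O2) remaining = 102 − (1/2) × 102 = 51.00 kPa
P(gaseous products) = (2)/2 × 102 = 102.0 kPa
P_total at 653 °C = 51.00 + 102.0 = 153.0 kPa
Scaling to 551 °C: P = 153.0 × 824.15/926.15 = 136.1 kPa

136 kPa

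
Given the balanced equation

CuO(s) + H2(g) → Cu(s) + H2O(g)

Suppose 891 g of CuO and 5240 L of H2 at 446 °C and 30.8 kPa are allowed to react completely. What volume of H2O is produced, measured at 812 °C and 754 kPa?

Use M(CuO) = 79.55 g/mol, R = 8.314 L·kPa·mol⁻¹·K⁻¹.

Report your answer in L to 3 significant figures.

134 L

n(CuO) = 891 / 79.55 = 11.20 mol
n(H2) = PV/RT = (30.8 × 5240) / (8.314 × 719.15) = 26.99 mol
For 11.20 mol CuO, stoichiometry requires (1/1) × 11.20 = 11.20 mol H2; 26.99 mol is available, so CuO is limiting.
n(H2O) = (1/1) × 11.20 = 11.20 mol
V(H2O) = nRT/P = 11.20 × 8.314 × 1085.15 / 754 = 134.0 L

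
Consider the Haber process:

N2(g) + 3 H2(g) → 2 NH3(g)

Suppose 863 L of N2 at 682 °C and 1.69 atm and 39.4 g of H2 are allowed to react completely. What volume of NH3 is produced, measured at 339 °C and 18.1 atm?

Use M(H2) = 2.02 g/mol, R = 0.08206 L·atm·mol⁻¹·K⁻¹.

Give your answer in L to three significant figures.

n(N2) = PV/RT = (1.69 × 863) / (0.08206 × 955.15) = 18.61 mol
n(H2) = 39.4 / 2.02 = 19.50 mol
For 18.61 mol N2, stoichiometry requires (3/1) × 18.61 = 55.83 mol H2; 19.50 mol is available, so H2 is limiting.
n(NH3) = (2/3) × 19.50 = 13.00 mol
V(NH3) = nRT/P = 13.00 × 0.08206 × 612.15 / 18.1 = 36.08 L

36.1 L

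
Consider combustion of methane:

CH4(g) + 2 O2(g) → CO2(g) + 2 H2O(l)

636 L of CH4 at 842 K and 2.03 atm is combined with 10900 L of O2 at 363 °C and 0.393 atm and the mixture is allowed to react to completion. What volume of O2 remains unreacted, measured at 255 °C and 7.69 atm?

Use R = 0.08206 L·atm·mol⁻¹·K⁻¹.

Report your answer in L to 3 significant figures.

252 L

n(CH4) = PV/RT = (2.03 × 636) / (0.08206 × 842) = 18.69 mol
n(O2) = PV/RT = (0.393 × 10900) / (0.08206 × 636.15) = 82.06 mol
For 18.69 mol CH4, stoichiometry requires (2/1) × 18.69 = 37.38 mol O2; 82.06 mol is available, so CH4 is limiting.
n(O2) consumed = (2/1) × 18.69 = 37.38 mol; remaining = 82.06 − 37.38 = 44.68 mol
V(O2) = nRT/P = 44.68 × 0.08206 × 528.15 / 7.69 = 251.8 L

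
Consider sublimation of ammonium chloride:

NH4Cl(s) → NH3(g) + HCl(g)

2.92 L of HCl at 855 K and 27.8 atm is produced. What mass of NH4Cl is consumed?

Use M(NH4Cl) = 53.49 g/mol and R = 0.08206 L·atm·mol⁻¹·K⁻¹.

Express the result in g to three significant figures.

61.9 g

n(HCl) = PV/RT = (27.8 × 2.92) / (0.08206 × 855) = 1.157 mol
n(NH4Cl) = (1/1) × 1.157 = 1.157 mol
m(NH4Cl) = 1.157 × 53.49 = 61.89 g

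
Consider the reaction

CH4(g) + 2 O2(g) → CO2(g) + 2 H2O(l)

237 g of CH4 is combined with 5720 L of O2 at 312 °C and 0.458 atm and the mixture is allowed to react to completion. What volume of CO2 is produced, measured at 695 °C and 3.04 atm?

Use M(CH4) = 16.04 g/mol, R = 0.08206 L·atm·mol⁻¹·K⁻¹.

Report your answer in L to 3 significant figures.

386 L

n(CH4) = 237 / 16.04 = 14.78 mol
n(O2) = PV/RT = (0.458 × 5720) / (0.08206 × 585.15) = 54.56 mol
For 14.78 mol CH4, stoichiometry requires (2/1) × 14.78 = 29.56 mol O2; 54.56 mol is available, so CH4 is limiting.
n(CO2) = (1/1) × 14.78 = 14.78 mol
V(CO2) = nRT/P = 14.78 × 0.08206 × 968.15 / 3.04 = 386.3 L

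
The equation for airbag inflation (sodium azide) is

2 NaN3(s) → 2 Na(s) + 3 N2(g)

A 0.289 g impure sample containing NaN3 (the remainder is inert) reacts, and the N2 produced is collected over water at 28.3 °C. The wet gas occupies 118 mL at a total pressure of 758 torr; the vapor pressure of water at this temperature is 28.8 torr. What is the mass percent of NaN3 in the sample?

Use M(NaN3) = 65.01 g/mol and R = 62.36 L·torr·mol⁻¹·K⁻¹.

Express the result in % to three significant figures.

68.6 %

P(N2) = 758 − 28.8 = 729.2 torr
n(N2) = PV/RT = (729.2 × 0.1180) / (62.36 × 301.45) = 0.004577 mol
n(NaN3) = (2/3) × 0.004577 = 0.003051 mol
m(NaN3) = 0.003051 × 65.01 = 0.1983 g
%NaN3 = 0.1983 / 0.289 × 100 = 68.62%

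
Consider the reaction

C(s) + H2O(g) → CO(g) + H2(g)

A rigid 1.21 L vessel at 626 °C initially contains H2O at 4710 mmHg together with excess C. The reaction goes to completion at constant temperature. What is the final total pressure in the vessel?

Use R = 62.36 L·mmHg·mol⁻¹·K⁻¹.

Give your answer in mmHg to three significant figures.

Since T and V are fixed, P_final/P_initial = n_final/n_initial = 2/1.
P_final = (2/1) × 4710 = 9420 mmHg

9420 mmHg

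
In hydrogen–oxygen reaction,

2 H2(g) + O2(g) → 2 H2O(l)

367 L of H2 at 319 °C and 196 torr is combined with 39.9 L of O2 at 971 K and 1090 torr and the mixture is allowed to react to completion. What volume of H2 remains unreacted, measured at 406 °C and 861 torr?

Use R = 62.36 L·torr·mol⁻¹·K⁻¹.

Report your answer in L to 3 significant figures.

25.2 L

n(H2) = PV/RT = (196 × 367) / (62.36 × 592.15) = 1.948 mol
n(O2) = PV/RT = (1090 × 39.9) / (62.36 × 971) = 0.7182 mol
For 1.948 mol H2, stoichiometry requires (1/2) × 1.948 = 0.9740 mol O2; 0.7182 mol is available, so O2 is limiting.
n(H2) consumed = (2/1) × 0.7182 = 1.436 mol; remaining = 1.948 − 1.436 = 0.5120 mol
V(H2) = nRT/P = 0.5120 × 62.36 × 679.15 / 861 = 25.18 L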